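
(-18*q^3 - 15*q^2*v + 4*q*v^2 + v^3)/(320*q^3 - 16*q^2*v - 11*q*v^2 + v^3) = (-18*q^3 - 15*q^2*v + 4*q*v^2 + v^3)/(320*q^3 - 16*q^2*v - 11*q*v^2 + v^3)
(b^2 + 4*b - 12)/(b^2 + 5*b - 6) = (b - 2)/(b - 1)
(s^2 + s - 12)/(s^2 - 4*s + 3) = (s + 4)/(s - 1)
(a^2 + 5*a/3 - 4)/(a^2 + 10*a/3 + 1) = (3*a - 4)/(3*a + 1)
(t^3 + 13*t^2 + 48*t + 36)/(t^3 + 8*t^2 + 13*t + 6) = (t + 6)/(t + 1)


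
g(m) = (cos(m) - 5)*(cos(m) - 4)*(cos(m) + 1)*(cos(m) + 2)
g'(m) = -(cos(m) - 5)*(cos(m) - 4)*(cos(m) + 1)*sin(m) - (cos(m) - 5)*(cos(m) - 4)*(cos(m) + 2)*sin(m) - (cos(m) - 5)*(cos(m) + 1)*(cos(m) + 2)*sin(m) - (cos(m) - 4)*(cos(m) + 1)*(cos(m) + 2)*sin(m) = 2*(-2*cos(m)^3 + 9*cos(m)^2 + 5*cos(m) - 21)*sin(m)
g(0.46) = 69.95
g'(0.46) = -9.53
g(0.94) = 61.92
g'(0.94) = -24.76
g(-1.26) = 52.21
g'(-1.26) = 35.58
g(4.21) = 19.34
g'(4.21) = 36.98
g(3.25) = 0.18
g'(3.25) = 3.27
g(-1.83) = 29.01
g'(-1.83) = 41.87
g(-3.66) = 4.25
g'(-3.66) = -17.09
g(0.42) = 70.31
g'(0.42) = -8.53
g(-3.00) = 0.30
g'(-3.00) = 4.29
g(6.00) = 71.26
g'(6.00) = 5.41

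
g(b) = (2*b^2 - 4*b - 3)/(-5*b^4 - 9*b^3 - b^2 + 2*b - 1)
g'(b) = (4*b - 4)/(-5*b^4 - 9*b^3 - b^2 + 2*b - 1) + (2*b^2 - 4*b - 3)*(20*b^3 + 27*b^2 + 2*b - 2)/(-5*b^4 - 9*b^3 - b^2 + 2*b - 1)^2 = (20*b^5 - 42*b^4 - 132*b^3 - 81*b^2 - 10*b + 10)/(25*b^8 + 90*b^7 + 91*b^6 - 2*b^5 - 25*b^4 + 14*b^3 + 6*b^2 - 4*b + 1)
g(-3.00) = -0.15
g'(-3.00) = -0.17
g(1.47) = 0.09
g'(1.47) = -0.24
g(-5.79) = -0.02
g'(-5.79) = -0.01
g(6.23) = -0.01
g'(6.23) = 0.00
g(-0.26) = 1.26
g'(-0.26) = 4.38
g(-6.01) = -0.02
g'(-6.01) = -0.01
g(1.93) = 0.02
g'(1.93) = -0.07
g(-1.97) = -0.83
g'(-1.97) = -2.14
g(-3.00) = -0.15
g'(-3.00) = -0.17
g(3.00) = 0.00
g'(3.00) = -0.00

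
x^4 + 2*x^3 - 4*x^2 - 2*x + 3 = (x - 1)^2*(x + 1)*(x + 3)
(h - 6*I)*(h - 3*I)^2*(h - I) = h^4 - 13*I*h^3 - 57*h^2 + 99*I*h + 54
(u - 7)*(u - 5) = u^2 - 12*u + 35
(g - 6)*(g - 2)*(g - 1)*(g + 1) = g^4 - 8*g^3 + 11*g^2 + 8*g - 12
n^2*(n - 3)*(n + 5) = n^4 + 2*n^3 - 15*n^2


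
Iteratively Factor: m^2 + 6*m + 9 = (m + 3)*(m + 3)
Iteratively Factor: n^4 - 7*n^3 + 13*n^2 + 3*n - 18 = (n - 3)*(n^3 - 4*n^2 + n + 6) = (n - 3)*(n - 2)*(n^2 - 2*n - 3) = (n - 3)^2*(n - 2)*(n + 1)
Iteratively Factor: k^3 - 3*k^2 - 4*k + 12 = (k - 2)*(k^2 - k - 6) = (k - 3)*(k - 2)*(k + 2)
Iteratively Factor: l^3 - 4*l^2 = (l - 4)*(l^2) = l*(l - 4)*(l)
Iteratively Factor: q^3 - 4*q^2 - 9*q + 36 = (q + 3)*(q^2 - 7*q + 12) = (q - 3)*(q + 3)*(q - 4)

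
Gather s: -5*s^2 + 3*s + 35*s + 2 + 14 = -5*s^2 + 38*s + 16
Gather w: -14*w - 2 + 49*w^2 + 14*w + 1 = 49*w^2 - 1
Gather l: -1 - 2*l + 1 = -2*l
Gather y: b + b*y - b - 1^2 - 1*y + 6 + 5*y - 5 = y*(b + 4)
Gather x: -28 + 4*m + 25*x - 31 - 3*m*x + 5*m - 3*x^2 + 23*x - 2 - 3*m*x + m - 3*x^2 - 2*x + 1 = 10*m - 6*x^2 + x*(46 - 6*m) - 60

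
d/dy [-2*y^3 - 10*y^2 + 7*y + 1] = -6*y^2 - 20*y + 7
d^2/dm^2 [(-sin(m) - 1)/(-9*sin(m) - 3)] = 2*(-3*sin(m)^2 + sin(m) + 6)/(3*(3*sin(m) + 1)^3)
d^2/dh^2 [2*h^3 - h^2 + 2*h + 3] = 12*h - 2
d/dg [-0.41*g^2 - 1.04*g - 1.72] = -0.82*g - 1.04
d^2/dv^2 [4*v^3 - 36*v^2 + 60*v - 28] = 24*v - 72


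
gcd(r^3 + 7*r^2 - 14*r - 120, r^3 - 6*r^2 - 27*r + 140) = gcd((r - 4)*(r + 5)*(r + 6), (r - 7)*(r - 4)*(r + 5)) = r^2 + r - 20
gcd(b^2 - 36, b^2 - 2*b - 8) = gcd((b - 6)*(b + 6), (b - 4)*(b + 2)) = 1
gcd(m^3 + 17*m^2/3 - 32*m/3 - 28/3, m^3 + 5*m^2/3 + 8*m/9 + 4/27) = m + 2/3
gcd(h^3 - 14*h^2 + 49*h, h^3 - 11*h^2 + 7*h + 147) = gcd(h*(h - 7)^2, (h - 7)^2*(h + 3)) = h^2 - 14*h + 49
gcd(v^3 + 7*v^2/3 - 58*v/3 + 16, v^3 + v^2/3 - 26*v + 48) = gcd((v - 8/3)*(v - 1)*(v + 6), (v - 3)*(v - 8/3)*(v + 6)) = v^2 + 10*v/3 - 16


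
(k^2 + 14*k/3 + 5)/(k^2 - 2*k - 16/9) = 3*(3*k^2 + 14*k + 15)/(9*k^2 - 18*k - 16)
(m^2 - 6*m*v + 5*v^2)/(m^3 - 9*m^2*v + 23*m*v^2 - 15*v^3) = 1/(m - 3*v)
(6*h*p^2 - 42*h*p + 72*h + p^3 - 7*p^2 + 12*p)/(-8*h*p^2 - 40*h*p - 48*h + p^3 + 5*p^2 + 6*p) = (-6*h*p^2 + 42*h*p - 72*h - p^3 + 7*p^2 - 12*p)/(8*h*p^2 + 40*h*p + 48*h - p^3 - 5*p^2 - 6*p)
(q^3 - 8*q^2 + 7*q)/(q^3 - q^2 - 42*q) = (q - 1)/(q + 6)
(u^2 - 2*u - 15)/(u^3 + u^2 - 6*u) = (u - 5)/(u*(u - 2))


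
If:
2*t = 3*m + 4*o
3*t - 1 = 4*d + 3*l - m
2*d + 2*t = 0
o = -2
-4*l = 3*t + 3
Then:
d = 47/119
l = -54/119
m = 286/119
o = -2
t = -47/119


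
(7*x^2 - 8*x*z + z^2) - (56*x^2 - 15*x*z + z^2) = -49*x^2 + 7*x*z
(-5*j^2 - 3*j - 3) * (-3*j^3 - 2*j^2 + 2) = 15*j^5 + 19*j^4 + 15*j^3 - 4*j^2 - 6*j - 6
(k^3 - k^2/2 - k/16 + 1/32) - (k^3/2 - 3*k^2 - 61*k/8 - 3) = k^3/2 + 5*k^2/2 + 121*k/16 + 97/32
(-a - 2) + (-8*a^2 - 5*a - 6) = -8*a^2 - 6*a - 8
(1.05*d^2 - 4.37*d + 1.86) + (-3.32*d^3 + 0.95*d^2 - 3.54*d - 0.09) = -3.32*d^3 + 2.0*d^2 - 7.91*d + 1.77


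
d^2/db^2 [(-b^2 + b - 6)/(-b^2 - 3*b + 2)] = 8*(-b^3 + 6*b^2 + 12*b + 16)/(b^6 + 9*b^5 + 21*b^4 - 9*b^3 - 42*b^2 + 36*b - 8)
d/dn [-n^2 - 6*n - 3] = -2*n - 6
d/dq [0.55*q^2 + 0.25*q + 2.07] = 1.1*q + 0.25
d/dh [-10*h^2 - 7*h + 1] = -20*h - 7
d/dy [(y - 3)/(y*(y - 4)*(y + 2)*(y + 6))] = (-3*y^4 + 4*y^3 + 56*y^2 - 120*y - 144)/(y^2*(y^6 + 8*y^5 - 24*y^4 - 256*y^3 + 16*y^2 + 1920*y + 2304))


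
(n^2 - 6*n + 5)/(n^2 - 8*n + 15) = (n - 1)/(n - 3)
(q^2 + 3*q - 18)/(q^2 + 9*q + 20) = (q^2 + 3*q - 18)/(q^2 + 9*q + 20)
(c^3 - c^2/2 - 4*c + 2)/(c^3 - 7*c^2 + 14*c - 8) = (c^2 + 3*c/2 - 1)/(c^2 - 5*c + 4)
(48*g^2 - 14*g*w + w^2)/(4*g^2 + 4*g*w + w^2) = (48*g^2 - 14*g*w + w^2)/(4*g^2 + 4*g*w + w^2)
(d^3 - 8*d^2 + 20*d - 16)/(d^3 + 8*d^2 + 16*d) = (d^3 - 8*d^2 + 20*d - 16)/(d*(d^2 + 8*d + 16))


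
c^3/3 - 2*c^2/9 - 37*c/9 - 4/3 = (c/3 + 1)*(c - 4)*(c + 1/3)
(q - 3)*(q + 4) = q^2 + q - 12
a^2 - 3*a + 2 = (a - 2)*(a - 1)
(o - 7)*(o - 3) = o^2 - 10*o + 21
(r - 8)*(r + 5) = r^2 - 3*r - 40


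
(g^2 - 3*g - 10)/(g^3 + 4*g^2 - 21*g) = (g^2 - 3*g - 10)/(g*(g^2 + 4*g - 21))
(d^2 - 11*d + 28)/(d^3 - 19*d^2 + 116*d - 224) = 1/(d - 8)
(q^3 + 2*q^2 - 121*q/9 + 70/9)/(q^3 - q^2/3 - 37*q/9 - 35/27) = 3*(3*q^2 + 13*q - 10)/(9*q^2 + 18*q + 5)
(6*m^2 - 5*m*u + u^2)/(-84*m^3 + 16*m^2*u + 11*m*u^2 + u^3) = (-3*m + u)/(42*m^2 + 13*m*u + u^2)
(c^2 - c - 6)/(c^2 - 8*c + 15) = (c + 2)/(c - 5)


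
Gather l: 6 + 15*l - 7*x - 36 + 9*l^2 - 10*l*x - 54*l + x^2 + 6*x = 9*l^2 + l*(-10*x - 39) + x^2 - x - 30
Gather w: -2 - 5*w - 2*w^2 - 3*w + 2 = -2*w^2 - 8*w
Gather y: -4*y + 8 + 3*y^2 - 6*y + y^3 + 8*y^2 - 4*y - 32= y^3 + 11*y^2 - 14*y - 24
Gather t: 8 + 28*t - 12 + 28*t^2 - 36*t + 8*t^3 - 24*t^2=8*t^3 + 4*t^2 - 8*t - 4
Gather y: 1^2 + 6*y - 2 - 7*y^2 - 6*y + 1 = -7*y^2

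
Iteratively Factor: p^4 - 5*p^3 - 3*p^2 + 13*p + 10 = (p - 5)*(p^3 - 3*p - 2) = (p - 5)*(p + 1)*(p^2 - p - 2) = (p - 5)*(p + 1)^2*(p - 2)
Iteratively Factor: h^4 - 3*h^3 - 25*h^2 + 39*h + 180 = (h + 3)*(h^3 - 6*h^2 - 7*h + 60) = (h - 4)*(h + 3)*(h^2 - 2*h - 15) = (h - 4)*(h + 3)^2*(h - 5)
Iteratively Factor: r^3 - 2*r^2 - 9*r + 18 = (r - 3)*(r^2 + r - 6) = (r - 3)*(r - 2)*(r + 3)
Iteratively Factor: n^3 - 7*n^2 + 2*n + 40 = (n + 2)*(n^2 - 9*n + 20) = (n - 4)*(n + 2)*(n - 5)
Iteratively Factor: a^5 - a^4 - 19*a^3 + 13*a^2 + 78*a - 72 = (a + 3)*(a^4 - 4*a^3 - 7*a^2 + 34*a - 24) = (a + 3)^2*(a^3 - 7*a^2 + 14*a - 8) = (a - 2)*(a + 3)^2*(a^2 - 5*a + 4) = (a - 2)*(a - 1)*(a + 3)^2*(a - 4)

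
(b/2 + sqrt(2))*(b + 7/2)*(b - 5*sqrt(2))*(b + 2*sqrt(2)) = b^4/2 - sqrt(2)*b^3/2 + 7*b^3/4 - 16*b^2 - 7*sqrt(2)*b^2/4 - 56*b - 20*sqrt(2)*b - 70*sqrt(2)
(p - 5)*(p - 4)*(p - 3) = p^3 - 12*p^2 + 47*p - 60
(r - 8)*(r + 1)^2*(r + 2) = r^4 - 4*r^3 - 27*r^2 - 38*r - 16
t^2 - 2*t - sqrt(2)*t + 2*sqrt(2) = (t - 2)*(t - sqrt(2))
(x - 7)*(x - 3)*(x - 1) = x^3 - 11*x^2 + 31*x - 21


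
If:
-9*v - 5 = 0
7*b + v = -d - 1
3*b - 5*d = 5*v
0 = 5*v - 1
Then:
No Solution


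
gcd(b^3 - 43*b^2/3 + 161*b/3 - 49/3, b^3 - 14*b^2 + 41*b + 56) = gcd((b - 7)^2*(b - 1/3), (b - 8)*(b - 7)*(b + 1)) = b - 7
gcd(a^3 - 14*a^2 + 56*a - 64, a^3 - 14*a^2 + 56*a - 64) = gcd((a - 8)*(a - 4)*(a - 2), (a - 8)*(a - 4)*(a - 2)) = a^3 - 14*a^2 + 56*a - 64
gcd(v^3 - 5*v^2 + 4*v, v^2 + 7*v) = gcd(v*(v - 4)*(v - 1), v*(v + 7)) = v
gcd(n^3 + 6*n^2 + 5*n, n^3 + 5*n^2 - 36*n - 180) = n + 5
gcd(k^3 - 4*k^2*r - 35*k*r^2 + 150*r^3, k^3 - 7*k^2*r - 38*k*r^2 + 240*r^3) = -k^2 - k*r + 30*r^2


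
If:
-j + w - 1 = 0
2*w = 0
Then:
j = -1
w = 0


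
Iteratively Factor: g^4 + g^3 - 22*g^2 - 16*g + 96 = (g + 3)*(g^3 - 2*g^2 - 16*g + 32) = (g - 4)*(g + 3)*(g^2 + 2*g - 8) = (g - 4)*(g - 2)*(g + 3)*(g + 4)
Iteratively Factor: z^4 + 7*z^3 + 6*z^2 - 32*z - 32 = (z + 1)*(z^3 + 6*z^2 - 32) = (z + 1)*(z + 4)*(z^2 + 2*z - 8) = (z + 1)*(z + 4)^2*(z - 2)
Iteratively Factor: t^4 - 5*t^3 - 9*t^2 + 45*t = (t + 3)*(t^3 - 8*t^2 + 15*t) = (t - 5)*(t + 3)*(t^2 - 3*t) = (t - 5)*(t - 3)*(t + 3)*(t)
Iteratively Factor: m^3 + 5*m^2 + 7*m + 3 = (m + 1)*(m^2 + 4*m + 3) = (m + 1)^2*(m + 3)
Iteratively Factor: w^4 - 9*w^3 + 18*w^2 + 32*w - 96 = (w - 3)*(w^3 - 6*w^2 + 32) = (w - 4)*(w - 3)*(w^2 - 2*w - 8) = (w - 4)*(w - 3)*(w + 2)*(w - 4)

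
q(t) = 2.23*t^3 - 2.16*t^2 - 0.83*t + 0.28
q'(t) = 6.69*t^2 - 4.32*t - 0.83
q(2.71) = 26.55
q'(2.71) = 36.59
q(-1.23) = -6.12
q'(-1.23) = 14.60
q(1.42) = 1.13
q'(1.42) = 6.53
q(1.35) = 0.71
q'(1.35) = 5.53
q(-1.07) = -4.04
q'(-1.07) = 11.45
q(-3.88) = -159.27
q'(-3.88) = 116.65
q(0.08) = 0.20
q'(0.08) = -1.13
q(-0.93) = -2.61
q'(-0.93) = 8.97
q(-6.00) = -554.18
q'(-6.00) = 265.93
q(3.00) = 38.56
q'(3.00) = 46.42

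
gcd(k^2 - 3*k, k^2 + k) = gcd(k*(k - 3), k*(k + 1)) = k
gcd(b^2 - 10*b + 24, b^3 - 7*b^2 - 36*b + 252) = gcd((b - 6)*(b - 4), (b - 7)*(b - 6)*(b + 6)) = b - 6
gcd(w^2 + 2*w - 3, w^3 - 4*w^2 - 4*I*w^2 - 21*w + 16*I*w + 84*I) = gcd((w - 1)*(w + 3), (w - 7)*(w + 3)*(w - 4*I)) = w + 3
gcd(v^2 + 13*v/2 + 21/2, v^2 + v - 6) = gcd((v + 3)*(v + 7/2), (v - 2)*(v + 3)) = v + 3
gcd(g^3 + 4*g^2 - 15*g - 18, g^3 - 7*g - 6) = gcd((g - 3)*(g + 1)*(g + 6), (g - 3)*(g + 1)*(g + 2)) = g^2 - 2*g - 3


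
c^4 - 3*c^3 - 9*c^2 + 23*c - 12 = (c - 4)*(c - 1)^2*(c + 3)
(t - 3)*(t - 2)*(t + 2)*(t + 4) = t^4 + t^3 - 16*t^2 - 4*t + 48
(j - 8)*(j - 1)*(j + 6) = j^3 - 3*j^2 - 46*j + 48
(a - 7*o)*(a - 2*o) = a^2 - 9*a*o + 14*o^2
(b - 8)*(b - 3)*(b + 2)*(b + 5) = b^4 - 4*b^3 - 43*b^2 + 58*b + 240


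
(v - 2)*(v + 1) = v^2 - v - 2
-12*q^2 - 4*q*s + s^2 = (-6*q + s)*(2*q + s)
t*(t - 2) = t^2 - 2*t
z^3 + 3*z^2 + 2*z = z*(z + 1)*(z + 2)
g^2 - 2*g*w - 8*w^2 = (g - 4*w)*(g + 2*w)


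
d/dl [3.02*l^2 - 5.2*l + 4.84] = 6.04*l - 5.2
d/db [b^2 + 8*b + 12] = 2*b + 8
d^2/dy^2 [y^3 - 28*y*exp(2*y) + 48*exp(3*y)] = -112*y*exp(2*y) + 6*y + 432*exp(3*y) - 112*exp(2*y)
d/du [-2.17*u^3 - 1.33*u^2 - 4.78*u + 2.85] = -6.51*u^2 - 2.66*u - 4.78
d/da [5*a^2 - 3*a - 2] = 10*a - 3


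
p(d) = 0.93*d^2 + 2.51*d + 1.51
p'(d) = 1.86*d + 2.51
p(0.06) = 1.66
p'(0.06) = 2.62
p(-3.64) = 4.70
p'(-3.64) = -4.26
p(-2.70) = 1.51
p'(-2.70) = -2.51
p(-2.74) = 1.61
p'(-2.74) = -2.59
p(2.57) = 14.10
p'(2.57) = 7.29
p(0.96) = 4.78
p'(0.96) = 4.30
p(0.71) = 3.76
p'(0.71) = 3.83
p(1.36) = 6.64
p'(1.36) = 5.04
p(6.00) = 50.05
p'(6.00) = 13.67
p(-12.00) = 105.31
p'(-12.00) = -19.81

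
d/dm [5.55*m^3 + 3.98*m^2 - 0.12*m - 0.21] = 16.65*m^2 + 7.96*m - 0.12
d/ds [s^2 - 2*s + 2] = 2*s - 2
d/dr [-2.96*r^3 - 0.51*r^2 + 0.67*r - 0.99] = -8.88*r^2 - 1.02*r + 0.67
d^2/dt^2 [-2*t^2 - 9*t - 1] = -4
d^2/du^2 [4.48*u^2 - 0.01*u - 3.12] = 8.96000000000000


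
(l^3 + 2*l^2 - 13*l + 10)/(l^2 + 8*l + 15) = (l^2 - 3*l + 2)/(l + 3)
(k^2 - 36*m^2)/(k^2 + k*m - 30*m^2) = (k - 6*m)/(k - 5*m)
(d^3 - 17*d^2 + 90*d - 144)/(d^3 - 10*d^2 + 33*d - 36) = (d^2 - 14*d + 48)/(d^2 - 7*d + 12)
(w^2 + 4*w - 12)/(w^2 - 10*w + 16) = (w + 6)/(w - 8)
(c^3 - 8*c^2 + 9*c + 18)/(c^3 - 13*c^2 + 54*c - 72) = (c + 1)/(c - 4)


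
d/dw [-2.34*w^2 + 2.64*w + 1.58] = 2.64 - 4.68*w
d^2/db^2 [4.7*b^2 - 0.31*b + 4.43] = 9.40000000000000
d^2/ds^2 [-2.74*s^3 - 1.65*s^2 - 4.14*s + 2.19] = -16.44*s - 3.3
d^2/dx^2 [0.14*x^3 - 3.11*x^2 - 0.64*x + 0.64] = 0.84*x - 6.22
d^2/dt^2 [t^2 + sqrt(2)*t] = 2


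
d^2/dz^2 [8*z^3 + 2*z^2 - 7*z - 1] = 48*z + 4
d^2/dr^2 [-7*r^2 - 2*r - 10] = -14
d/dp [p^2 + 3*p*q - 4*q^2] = 2*p + 3*q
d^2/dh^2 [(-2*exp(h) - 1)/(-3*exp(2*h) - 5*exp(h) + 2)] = (18*exp(4*h) + 6*exp(3*h) + 117*exp(2*h) + 69*exp(h) + 18)*exp(h)/(27*exp(6*h) + 135*exp(5*h) + 171*exp(4*h) - 55*exp(3*h) - 114*exp(2*h) + 60*exp(h) - 8)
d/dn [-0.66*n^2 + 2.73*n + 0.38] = 2.73 - 1.32*n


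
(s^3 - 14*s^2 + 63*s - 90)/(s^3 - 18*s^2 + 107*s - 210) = (s - 3)/(s - 7)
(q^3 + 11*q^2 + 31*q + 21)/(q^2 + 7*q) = q + 4 + 3/q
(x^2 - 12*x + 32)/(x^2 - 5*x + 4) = (x - 8)/(x - 1)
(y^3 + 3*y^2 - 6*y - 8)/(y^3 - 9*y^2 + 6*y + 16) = (y + 4)/(y - 8)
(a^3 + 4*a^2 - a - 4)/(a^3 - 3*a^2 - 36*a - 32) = (a - 1)/(a - 8)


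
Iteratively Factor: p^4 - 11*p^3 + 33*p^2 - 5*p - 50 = (p + 1)*(p^3 - 12*p^2 + 45*p - 50) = (p - 5)*(p + 1)*(p^2 - 7*p + 10) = (p - 5)^2*(p + 1)*(p - 2)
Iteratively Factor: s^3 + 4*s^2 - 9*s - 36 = (s + 3)*(s^2 + s - 12) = (s + 3)*(s + 4)*(s - 3)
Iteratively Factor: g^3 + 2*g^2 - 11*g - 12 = (g + 1)*(g^2 + g - 12) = (g - 3)*(g + 1)*(g + 4)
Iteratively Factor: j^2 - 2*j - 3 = (j + 1)*(j - 3)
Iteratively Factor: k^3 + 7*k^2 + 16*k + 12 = (k + 2)*(k^2 + 5*k + 6) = (k + 2)*(k + 3)*(k + 2)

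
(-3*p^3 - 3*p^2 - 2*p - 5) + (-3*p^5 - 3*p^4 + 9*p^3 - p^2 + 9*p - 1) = -3*p^5 - 3*p^4 + 6*p^3 - 4*p^2 + 7*p - 6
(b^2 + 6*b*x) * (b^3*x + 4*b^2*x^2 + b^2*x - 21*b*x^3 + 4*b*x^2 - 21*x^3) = b^5*x + 10*b^4*x^2 + b^4*x + 3*b^3*x^3 + 10*b^3*x^2 - 126*b^2*x^4 + 3*b^2*x^3 - 126*b*x^4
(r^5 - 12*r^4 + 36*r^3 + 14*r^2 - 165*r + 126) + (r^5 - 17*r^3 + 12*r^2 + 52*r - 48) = 2*r^5 - 12*r^4 + 19*r^3 + 26*r^2 - 113*r + 78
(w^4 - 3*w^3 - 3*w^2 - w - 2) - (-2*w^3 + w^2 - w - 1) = w^4 - w^3 - 4*w^2 - 1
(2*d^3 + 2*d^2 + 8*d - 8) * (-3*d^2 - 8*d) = -6*d^5 - 22*d^4 - 40*d^3 - 40*d^2 + 64*d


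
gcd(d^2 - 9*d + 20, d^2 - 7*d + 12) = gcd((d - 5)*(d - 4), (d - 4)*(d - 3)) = d - 4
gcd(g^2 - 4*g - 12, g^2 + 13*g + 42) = 1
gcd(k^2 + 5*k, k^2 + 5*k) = k^2 + 5*k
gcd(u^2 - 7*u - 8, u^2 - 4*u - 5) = u + 1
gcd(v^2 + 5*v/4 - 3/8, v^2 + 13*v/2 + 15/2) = v + 3/2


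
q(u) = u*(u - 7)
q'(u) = 2*u - 7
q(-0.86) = 6.76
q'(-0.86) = -8.72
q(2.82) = -11.79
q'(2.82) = -1.36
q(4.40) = -11.44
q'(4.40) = 1.80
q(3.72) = -12.20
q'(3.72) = 0.44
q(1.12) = -6.59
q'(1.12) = -4.76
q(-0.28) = 2.04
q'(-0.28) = -7.56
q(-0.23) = 1.66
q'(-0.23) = -7.46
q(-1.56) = 13.35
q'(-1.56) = -10.12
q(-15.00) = 330.00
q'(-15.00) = -37.00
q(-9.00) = 144.00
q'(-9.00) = -25.00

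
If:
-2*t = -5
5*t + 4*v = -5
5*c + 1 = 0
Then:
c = -1/5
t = 5/2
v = -35/8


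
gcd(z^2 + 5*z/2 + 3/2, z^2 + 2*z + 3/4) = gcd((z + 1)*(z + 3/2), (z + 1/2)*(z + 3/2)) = z + 3/2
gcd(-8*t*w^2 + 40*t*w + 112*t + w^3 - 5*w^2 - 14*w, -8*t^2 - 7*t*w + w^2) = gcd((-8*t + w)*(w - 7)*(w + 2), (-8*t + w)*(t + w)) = 8*t - w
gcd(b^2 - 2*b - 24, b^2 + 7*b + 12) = b + 4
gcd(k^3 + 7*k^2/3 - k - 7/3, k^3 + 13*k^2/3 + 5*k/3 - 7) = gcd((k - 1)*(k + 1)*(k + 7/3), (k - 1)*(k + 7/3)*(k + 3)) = k^2 + 4*k/3 - 7/3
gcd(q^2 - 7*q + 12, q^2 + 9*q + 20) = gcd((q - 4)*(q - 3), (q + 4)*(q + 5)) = 1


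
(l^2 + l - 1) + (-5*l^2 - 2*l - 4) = -4*l^2 - l - 5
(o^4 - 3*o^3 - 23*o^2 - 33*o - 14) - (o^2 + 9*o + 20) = o^4 - 3*o^3 - 24*o^2 - 42*o - 34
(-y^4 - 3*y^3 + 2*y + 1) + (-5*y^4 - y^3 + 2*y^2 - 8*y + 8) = -6*y^4 - 4*y^3 + 2*y^2 - 6*y + 9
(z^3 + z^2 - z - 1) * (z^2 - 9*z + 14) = z^5 - 8*z^4 + 4*z^3 + 22*z^2 - 5*z - 14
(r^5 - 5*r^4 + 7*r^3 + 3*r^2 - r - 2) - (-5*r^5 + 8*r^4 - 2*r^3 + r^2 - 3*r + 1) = 6*r^5 - 13*r^4 + 9*r^3 + 2*r^2 + 2*r - 3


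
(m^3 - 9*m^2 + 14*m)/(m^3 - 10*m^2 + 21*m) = (m - 2)/(m - 3)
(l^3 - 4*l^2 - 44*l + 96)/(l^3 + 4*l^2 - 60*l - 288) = (l - 2)/(l + 6)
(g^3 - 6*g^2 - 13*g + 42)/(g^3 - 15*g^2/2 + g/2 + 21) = 2*(g + 3)/(2*g + 3)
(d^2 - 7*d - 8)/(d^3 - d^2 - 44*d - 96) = (d + 1)/(d^2 + 7*d + 12)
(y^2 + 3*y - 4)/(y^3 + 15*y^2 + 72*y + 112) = (y - 1)/(y^2 + 11*y + 28)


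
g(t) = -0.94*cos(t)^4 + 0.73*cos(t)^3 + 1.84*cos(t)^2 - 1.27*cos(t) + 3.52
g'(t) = 3.76*sin(t)*cos(t)^3 - 2.19*sin(t)*cos(t)^2 - 3.68*sin(t)*cos(t) + 1.27*sin(t)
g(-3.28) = 4.97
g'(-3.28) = -0.12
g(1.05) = 3.38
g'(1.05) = -0.56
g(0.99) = 3.41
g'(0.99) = -0.66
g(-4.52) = 3.82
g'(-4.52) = 1.83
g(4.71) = 3.52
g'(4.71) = -1.28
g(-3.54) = 5.00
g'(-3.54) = -0.06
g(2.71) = 5.00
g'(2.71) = -0.00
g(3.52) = 5.00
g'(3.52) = 0.08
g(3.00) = 4.97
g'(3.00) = -0.12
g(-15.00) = 4.91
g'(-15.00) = -0.75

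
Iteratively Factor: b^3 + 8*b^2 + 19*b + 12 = (b + 3)*(b^2 + 5*b + 4) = (b + 1)*(b + 3)*(b + 4)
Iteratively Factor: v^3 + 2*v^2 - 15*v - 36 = (v - 4)*(v^2 + 6*v + 9) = (v - 4)*(v + 3)*(v + 3)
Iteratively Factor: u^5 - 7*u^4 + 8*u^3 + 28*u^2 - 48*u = (u)*(u^4 - 7*u^3 + 8*u^2 + 28*u - 48) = u*(u + 2)*(u^3 - 9*u^2 + 26*u - 24) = u*(u - 4)*(u + 2)*(u^2 - 5*u + 6) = u*(u - 4)*(u - 3)*(u + 2)*(u - 2)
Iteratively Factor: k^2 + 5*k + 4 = (k + 1)*(k + 4)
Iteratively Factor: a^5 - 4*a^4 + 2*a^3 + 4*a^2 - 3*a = (a)*(a^4 - 4*a^3 + 2*a^2 + 4*a - 3) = a*(a + 1)*(a^3 - 5*a^2 + 7*a - 3) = a*(a - 3)*(a + 1)*(a^2 - 2*a + 1) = a*(a - 3)*(a - 1)*(a + 1)*(a - 1)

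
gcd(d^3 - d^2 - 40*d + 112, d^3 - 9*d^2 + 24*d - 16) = d^2 - 8*d + 16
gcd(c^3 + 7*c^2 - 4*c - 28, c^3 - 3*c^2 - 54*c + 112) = c^2 + 5*c - 14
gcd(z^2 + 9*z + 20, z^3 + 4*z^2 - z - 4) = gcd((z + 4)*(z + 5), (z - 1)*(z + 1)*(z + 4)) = z + 4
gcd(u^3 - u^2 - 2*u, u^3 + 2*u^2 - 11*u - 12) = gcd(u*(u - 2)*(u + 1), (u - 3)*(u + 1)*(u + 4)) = u + 1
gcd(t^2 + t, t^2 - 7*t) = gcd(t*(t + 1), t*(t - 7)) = t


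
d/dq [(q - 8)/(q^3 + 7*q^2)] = (q*(q + 7) - (q - 8)*(3*q + 14))/(q^3*(q + 7)^2)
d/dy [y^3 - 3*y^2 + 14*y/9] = 3*y^2 - 6*y + 14/9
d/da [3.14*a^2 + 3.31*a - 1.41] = 6.28*a + 3.31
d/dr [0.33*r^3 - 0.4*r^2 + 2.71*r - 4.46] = 0.99*r^2 - 0.8*r + 2.71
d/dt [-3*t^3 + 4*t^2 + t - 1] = -9*t^2 + 8*t + 1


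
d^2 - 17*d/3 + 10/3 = (d - 5)*(d - 2/3)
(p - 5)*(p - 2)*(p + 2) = p^3 - 5*p^2 - 4*p + 20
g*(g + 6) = g^2 + 6*g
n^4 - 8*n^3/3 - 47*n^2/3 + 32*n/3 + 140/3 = (n - 5)*(n - 2)*(n + 2)*(n + 7/3)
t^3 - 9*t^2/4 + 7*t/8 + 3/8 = (t - 3/2)*(t - 1)*(t + 1/4)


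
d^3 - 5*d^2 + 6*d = d*(d - 3)*(d - 2)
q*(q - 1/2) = q^2 - q/2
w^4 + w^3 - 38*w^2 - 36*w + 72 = (w - 6)*(w - 1)*(w + 2)*(w + 6)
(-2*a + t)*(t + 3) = -2*a*t - 6*a + t^2 + 3*t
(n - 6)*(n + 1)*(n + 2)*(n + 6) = n^4 + 3*n^3 - 34*n^2 - 108*n - 72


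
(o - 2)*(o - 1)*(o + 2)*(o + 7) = o^4 + 6*o^3 - 11*o^2 - 24*o + 28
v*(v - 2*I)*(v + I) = v^3 - I*v^2 + 2*v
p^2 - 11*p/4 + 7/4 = (p - 7/4)*(p - 1)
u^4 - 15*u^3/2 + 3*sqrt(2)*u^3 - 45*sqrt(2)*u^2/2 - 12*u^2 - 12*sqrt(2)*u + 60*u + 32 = (u - 8)*(u + 1/2)*(u - sqrt(2))*(u + 4*sqrt(2))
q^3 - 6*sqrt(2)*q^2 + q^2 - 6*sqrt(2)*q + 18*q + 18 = (q + 1)*(q - 3*sqrt(2))^2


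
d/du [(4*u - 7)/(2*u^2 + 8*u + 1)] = 4*(-2*u^2 + 7*u + 15)/(4*u^4 + 32*u^3 + 68*u^2 + 16*u + 1)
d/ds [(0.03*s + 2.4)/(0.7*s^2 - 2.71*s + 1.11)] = (-0.021*s^2 - 3.36*s + 6.5373)/(0.49*s^4 - 3.794*s^3 + 8.8981*s^2 - 6.0162*s + 1.2321)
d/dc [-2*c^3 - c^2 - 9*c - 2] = -6*c^2 - 2*c - 9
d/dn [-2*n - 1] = -2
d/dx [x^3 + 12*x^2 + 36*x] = 3*x^2 + 24*x + 36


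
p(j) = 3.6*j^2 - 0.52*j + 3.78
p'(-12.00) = -86.92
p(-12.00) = 528.42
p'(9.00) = 64.28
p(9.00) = 290.70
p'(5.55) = 39.44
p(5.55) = 111.78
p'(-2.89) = -21.33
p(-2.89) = 35.35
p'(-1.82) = -13.62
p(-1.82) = 16.65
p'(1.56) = 10.71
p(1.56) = 11.73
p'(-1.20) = -9.16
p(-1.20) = 9.59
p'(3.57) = 25.18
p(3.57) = 47.81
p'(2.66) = 18.63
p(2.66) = 27.87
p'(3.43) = 24.18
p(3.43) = 44.35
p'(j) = 7.2*j - 0.52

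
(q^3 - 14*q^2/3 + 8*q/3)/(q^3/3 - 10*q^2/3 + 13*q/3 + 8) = q*(3*q^2 - 14*q + 8)/(q^3 - 10*q^2 + 13*q + 24)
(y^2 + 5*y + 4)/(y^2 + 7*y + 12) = (y + 1)/(y + 3)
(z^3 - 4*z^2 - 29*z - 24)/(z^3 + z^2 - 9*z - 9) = (z - 8)/(z - 3)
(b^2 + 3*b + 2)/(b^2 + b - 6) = (b^2 + 3*b + 2)/(b^2 + b - 6)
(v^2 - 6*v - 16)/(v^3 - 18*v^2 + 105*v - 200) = (v + 2)/(v^2 - 10*v + 25)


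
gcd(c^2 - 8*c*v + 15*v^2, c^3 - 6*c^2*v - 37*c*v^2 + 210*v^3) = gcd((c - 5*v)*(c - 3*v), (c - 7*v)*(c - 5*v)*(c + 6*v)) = -c + 5*v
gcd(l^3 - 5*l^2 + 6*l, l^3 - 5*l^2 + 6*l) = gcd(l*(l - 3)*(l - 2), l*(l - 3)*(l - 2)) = l^3 - 5*l^2 + 6*l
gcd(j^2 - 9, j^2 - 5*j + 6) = j - 3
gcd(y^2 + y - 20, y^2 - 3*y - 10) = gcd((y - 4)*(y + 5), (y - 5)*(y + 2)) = 1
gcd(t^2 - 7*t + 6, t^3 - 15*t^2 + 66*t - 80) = 1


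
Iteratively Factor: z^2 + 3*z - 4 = (z - 1)*(z + 4)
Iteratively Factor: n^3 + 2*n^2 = (n)*(n^2 + 2*n) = n*(n + 2)*(n)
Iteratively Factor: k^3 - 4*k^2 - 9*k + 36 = (k + 3)*(k^2 - 7*k + 12) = (k - 4)*(k + 3)*(k - 3)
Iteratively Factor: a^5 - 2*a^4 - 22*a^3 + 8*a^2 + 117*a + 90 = (a + 2)*(a^4 - 4*a^3 - 14*a^2 + 36*a + 45) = (a + 2)*(a + 3)*(a^3 - 7*a^2 + 7*a + 15) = (a - 3)*(a + 2)*(a + 3)*(a^2 - 4*a - 5) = (a - 3)*(a + 1)*(a + 2)*(a + 3)*(a - 5)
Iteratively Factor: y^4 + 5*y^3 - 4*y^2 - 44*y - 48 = (y + 4)*(y^3 + y^2 - 8*y - 12) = (y - 3)*(y + 4)*(y^2 + 4*y + 4) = (y - 3)*(y + 2)*(y + 4)*(y + 2)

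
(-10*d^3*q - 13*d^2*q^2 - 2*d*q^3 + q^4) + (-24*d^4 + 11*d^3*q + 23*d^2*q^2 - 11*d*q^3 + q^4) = -24*d^4 + d^3*q + 10*d^2*q^2 - 13*d*q^3 + 2*q^4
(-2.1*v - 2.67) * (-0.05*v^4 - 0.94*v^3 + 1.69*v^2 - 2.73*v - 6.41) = 0.105*v^5 + 2.1075*v^4 - 1.0392*v^3 + 1.2207*v^2 + 20.7501*v + 17.1147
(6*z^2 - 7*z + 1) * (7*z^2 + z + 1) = 42*z^4 - 43*z^3 + 6*z^2 - 6*z + 1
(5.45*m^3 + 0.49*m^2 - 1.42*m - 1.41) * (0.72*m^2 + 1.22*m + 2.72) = 3.924*m^5 + 7.0018*m^4 + 14.3994*m^3 - 1.4148*m^2 - 5.5826*m - 3.8352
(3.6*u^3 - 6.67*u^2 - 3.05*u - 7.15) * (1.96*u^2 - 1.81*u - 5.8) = 7.056*u^5 - 19.5892*u^4 - 14.7853*u^3 + 30.1925*u^2 + 30.6315*u + 41.47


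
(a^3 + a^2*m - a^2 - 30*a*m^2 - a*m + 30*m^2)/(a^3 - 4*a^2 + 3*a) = (a^2 + a*m - 30*m^2)/(a*(a - 3))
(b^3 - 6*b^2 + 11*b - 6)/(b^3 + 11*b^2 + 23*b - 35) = (b^2 - 5*b + 6)/(b^2 + 12*b + 35)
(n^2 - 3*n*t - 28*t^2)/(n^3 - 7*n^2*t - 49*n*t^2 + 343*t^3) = (-n - 4*t)/(-n^2 + 49*t^2)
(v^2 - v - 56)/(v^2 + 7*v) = (v - 8)/v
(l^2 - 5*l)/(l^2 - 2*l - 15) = l/(l + 3)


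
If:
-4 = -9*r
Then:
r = 4/9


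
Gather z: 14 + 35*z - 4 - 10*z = 25*z + 10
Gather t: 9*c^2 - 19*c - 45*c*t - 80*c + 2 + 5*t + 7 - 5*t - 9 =9*c^2 - 45*c*t - 99*c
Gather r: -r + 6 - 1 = 5 - r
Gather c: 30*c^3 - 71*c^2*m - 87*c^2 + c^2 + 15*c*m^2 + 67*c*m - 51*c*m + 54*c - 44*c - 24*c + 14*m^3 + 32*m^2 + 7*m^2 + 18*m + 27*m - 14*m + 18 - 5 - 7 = 30*c^3 + c^2*(-71*m - 86) + c*(15*m^2 + 16*m - 14) + 14*m^3 + 39*m^2 + 31*m + 6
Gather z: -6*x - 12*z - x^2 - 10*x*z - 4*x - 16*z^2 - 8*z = -x^2 - 10*x - 16*z^2 + z*(-10*x - 20)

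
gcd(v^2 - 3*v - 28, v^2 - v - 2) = 1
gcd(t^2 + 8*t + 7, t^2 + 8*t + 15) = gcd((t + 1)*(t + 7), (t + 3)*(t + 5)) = 1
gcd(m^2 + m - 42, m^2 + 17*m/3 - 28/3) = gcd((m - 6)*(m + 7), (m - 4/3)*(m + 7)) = m + 7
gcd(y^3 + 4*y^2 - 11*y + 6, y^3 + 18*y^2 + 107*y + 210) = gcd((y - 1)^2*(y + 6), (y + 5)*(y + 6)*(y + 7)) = y + 6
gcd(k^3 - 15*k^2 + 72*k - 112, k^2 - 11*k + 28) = k^2 - 11*k + 28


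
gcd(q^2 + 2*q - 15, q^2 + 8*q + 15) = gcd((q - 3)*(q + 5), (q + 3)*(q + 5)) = q + 5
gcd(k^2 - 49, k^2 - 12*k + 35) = k - 7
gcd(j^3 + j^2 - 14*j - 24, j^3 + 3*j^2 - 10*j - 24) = j + 2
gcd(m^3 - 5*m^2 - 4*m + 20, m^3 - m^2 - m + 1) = 1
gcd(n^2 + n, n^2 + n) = n^2 + n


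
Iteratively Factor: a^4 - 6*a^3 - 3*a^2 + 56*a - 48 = (a - 4)*(a^3 - 2*a^2 - 11*a + 12) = (a - 4)*(a + 3)*(a^2 - 5*a + 4) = (a - 4)*(a - 1)*(a + 3)*(a - 4)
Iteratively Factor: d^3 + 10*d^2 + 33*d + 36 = (d + 3)*(d^2 + 7*d + 12) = (d + 3)*(d + 4)*(d + 3)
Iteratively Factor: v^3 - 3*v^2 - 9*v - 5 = (v + 1)*(v^2 - 4*v - 5) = (v + 1)^2*(v - 5)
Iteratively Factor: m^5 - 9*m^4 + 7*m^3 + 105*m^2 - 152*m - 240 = (m + 1)*(m^4 - 10*m^3 + 17*m^2 + 88*m - 240) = (m - 4)*(m + 1)*(m^3 - 6*m^2 - 7*m + 60) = (m - 4)^2*(m + 1)*(m^2 - 2*m - 15) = (m - 4)^2*(m + 1)*(m + 3)*(m - 5)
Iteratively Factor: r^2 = (r)*(r)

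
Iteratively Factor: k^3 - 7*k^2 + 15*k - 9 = (k - 3)*(k^2 - 4*k + 3) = (k - 3)^2*(k - 1)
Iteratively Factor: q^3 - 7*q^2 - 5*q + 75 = (q - 5)*(q^2 - 2*q - 15) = (q - 5)*(q + 3)*(q - 5)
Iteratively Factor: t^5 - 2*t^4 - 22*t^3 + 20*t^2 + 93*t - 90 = (t + 3)*(t^4 - 5*t^3 - 7*t^2 + 41*t - 30) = (t + 3)^2*(t^3 - 8*t^2 + 17*t - 10) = (t - 1)*(t + 3)^2*(t^2 - 7*t + 10) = (t - 2)*(t - 1)*(t + 3)^2*(t - 5)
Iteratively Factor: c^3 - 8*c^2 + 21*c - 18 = (c - 3)*(c^2 - 5*c + 6) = (c - 3)^2*(c - 2)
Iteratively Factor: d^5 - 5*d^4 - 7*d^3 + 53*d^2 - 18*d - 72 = (d + 3)*(d^4 - 8*d^3 + 17*d^2 + 2*d - 24) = (d + 1)*(d + 3)*(d^3 - 9*d^2 + 26*d - 24) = (d - 2)*(d + 1)*(d + 3)*(d^2 - 7*d + 12) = (d - 3)*(d - 2)*(d + 1)*(d + 3)*(d - 4)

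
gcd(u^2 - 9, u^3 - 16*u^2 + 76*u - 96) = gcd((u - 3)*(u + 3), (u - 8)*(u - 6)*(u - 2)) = 1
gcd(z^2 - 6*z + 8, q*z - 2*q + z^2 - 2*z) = z - 2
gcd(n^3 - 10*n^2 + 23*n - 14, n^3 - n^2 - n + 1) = n - 1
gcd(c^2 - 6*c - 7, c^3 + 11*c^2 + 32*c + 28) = 1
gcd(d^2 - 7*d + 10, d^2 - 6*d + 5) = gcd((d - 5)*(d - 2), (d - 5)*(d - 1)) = d - 5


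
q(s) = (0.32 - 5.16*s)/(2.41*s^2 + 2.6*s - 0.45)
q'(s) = (0.32 - 5.16*s)*(-4.82*s - 2.6)/(2.41*s^2 + 2.6*s - 0.45)^2 - 5.16/(2.41*s^2 + 2.6*s - 0.45)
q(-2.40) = 1.77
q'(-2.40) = 1.49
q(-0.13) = -1.33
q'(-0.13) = 3.40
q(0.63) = -1.37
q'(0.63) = 1.19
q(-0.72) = -3.76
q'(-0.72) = 7.86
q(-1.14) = -22.00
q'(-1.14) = 244.14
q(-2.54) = 1.58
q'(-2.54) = 1.19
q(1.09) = -1.01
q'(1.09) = 0.53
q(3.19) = -0.50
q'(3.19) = 0.12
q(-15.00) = 0.15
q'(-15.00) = 0.01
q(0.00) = -0.71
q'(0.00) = 7.36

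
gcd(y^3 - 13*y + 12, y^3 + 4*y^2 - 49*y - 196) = y + 4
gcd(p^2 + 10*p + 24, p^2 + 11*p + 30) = p + 6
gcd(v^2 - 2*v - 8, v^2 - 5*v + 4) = v - 4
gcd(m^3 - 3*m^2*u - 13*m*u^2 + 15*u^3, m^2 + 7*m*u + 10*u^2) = 1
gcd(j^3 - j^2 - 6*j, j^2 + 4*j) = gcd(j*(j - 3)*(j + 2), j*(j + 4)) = j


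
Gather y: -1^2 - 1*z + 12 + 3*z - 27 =2*z - 16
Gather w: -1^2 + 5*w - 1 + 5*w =10*w - 2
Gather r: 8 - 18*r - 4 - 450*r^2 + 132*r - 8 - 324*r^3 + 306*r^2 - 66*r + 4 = -324*r^3 - 144*r^2 + 48*r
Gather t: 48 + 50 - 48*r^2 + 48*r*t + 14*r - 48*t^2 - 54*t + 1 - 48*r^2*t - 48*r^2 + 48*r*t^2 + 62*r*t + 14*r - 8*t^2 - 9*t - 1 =-96*r^2 + 28*r + t^2*(48*r - 56) + t*(-48*r^2 + 110*r - 63) + 98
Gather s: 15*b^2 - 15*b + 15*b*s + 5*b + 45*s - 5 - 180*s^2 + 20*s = 15*b^2 - 10*b - 180*s^2 + s*(15*b + 65) - 5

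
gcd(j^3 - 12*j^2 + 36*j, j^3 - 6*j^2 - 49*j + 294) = j - 6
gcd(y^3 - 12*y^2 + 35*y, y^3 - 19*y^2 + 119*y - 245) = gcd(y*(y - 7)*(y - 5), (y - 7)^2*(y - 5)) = y^2 - 12*y + 35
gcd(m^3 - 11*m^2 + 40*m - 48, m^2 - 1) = 1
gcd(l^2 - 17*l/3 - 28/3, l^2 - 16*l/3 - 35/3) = l - 7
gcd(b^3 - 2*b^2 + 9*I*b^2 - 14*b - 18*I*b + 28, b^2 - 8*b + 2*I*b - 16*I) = b + 2*I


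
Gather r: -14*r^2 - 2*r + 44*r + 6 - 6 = -14*r^2 + 42*r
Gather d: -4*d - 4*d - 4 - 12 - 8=-8*d - 24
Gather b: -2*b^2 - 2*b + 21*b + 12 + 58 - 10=-2*b^2 + 19*b + 60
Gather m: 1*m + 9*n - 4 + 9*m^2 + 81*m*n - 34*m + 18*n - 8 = 9*m^2 + m*(81*n - 33) + 27*n - 12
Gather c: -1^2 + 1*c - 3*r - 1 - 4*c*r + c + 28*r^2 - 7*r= c*(2 - 4*r) + 28*r^2 - 10*r - 2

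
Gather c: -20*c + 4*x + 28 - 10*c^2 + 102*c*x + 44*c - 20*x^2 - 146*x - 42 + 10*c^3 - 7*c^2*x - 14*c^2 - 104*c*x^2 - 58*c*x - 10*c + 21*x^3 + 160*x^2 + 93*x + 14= 10*c^3 + c^2*(-7*x - 24) + c*(-104*x^2 + 44*x + 14) + 21*x^3 + 140*x^2 - 49*x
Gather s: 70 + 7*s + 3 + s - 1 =8*s + 72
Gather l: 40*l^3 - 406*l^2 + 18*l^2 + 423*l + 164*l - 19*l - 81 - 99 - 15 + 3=40*l^3 - 388*l^2 + 568*l - 192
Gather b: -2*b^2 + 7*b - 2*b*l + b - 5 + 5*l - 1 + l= -2*b^2 + b*(8 - 2*l) + 6*l - 6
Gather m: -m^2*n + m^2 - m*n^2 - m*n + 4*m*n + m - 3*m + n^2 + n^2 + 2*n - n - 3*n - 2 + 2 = m^2*(1 - n) + m*(-n^2 + 3*n - 2) + 2*n^2 - 2*n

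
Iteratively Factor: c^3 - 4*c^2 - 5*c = (c)*(c^2 - 4*c - 5) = c*(c + 1)*(c - 5)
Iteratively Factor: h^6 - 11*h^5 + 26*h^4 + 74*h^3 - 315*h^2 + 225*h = (h - 5)*(h^5 - 6*h^4 - 4*h^3 + 54*h^2 - 45*h) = h*(h - 5)*(h^4 - 6*h^3 - 4*h^2 + 54*h - 45) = h*(h - 5)*(h + 3)*(h^3 - 9*h^2 + 23*h - 15) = h*(h - 5)^2*(h + 3)*(h^2 - 4*h + 3) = h*(h - 5)^2*(h - 1)*(h + 3)*(h - 3)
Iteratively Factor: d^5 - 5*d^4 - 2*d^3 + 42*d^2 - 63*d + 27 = (d - 1)*(d^4 - 4*d^3 - 6*d^2 + 36*d - 27) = (d - 3)*(d - 1)*(d^3 - d^2 - 9*d + 9) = (d - 3)^2*(d - 1)*(d^2 + 2*d - 3) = (d - 3)^2*(d - 1)^2*(d + 3)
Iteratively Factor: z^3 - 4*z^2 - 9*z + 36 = (z + 3)*(z^2 - 7*z + 12) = (z - 4)*(z + 3)*(z - 3)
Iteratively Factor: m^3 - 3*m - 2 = (m - 2)*(m^2 + 2*m + 1) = (m - 2)*(m + 1)*(m + 1)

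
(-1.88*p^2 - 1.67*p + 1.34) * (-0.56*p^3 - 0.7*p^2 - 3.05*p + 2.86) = 1.0528*p^5 + 2.2512*p^4 + 6.1526*p^3 - 1.2213*p^2 - 8.8632*p + 3.8324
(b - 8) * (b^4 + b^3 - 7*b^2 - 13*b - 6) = b^5 - 7*b^4 - 15*b^3 + 43*b^2 + 98*b + 48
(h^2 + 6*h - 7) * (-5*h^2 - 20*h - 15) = -5*h^4 - 50*h^3 - 100*h^2 + 50*h + 105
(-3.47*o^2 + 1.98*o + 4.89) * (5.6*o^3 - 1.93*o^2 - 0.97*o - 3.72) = -19.432*o^5 + 17.7851*o^4 + 26.9285*o^3 + 1.5501*o^2 - 12.1089*o - 18.1908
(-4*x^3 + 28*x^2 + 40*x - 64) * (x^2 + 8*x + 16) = -4*x^5 - 4*x^4 + 200*x^3 + 704*x^2 + 128*x - 1024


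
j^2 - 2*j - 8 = (j - 4)*(j + 2)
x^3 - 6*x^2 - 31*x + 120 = (x - 8)*(x - 3)*(x + 5)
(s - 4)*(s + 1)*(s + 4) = s^3 + s^2 - 16*s - 16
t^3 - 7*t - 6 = (t - 3)*(t + 1)*(t + 2)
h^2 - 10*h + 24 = (h - 6)*(h - 4)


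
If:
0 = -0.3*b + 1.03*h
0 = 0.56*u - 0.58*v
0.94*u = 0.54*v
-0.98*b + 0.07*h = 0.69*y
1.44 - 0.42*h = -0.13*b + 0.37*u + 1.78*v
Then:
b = -187.75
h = -54.68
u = 0.00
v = 0.00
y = 261.11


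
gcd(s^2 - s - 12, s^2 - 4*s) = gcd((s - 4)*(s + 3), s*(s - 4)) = s - 4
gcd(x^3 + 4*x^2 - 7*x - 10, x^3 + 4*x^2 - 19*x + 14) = x - 2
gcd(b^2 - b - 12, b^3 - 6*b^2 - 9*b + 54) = b + 3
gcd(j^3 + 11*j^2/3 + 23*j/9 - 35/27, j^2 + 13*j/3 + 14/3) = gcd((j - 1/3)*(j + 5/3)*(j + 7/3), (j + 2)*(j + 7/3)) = j + 7/3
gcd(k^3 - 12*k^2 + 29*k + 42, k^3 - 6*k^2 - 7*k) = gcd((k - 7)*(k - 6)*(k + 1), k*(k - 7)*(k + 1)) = k^2 - 6*k - 7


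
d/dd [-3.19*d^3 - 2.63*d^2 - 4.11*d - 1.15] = -9.57*d^2 - 5.26*d - 4.11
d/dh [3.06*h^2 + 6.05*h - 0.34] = 6.12*h + 6.05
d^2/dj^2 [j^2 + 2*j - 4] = 2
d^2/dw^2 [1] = 0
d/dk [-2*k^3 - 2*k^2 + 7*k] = -6*k^2 - 4*k + 7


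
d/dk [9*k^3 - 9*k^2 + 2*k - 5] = 27*k^2 - 18*k + 2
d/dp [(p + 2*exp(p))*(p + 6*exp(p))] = 8*p*exp(p) + 2*p + 24*exp(2*p) + 8*exp(p)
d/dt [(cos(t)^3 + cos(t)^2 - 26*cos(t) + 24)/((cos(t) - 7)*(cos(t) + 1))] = (-cos(t)^4 + 12*cos(t)^3 + cos(t)^2 + 62*cos(t) - 326)*sin(t)/((cos(t) - 7)^2*(cos(t) + 1)^2)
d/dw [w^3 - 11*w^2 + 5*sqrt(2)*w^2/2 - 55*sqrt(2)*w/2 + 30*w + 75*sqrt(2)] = 3*w^2 - 22*w + 5*sqrt(2)*w - 55*sqrt(2)/2 + 30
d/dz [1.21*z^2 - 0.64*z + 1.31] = 2.42*z - 0.64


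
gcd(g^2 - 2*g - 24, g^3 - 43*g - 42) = 1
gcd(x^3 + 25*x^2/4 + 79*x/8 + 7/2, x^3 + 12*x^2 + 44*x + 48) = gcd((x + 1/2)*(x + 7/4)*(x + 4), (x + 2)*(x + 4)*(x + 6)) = x + 4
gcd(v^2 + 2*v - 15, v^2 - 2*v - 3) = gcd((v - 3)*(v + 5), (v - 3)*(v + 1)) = v - 3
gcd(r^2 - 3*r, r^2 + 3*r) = r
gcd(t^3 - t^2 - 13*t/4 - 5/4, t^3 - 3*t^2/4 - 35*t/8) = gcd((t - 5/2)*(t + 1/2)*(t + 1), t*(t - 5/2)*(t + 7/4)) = t - 5/2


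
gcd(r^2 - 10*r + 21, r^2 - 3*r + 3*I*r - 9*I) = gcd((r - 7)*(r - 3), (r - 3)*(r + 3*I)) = r - 3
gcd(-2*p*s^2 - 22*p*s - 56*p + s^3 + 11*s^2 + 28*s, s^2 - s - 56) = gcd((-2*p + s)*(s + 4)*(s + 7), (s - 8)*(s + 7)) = s + 7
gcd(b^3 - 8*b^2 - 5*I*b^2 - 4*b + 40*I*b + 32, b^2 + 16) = b - 4*I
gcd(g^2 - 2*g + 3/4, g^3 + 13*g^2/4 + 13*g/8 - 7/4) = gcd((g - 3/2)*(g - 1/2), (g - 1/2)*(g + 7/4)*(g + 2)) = g - 1/2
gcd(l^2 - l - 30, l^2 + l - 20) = l + 5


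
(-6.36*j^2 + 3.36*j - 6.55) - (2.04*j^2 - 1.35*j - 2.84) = -8.4*j^2 + 4.71*j - 3.71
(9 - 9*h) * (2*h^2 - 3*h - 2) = -18*h^3 + 45*h^2 - 9*h - 18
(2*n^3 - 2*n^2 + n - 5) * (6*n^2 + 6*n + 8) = 12*n^5 + 10*n^3 - 40*n^2 - 22*n - 40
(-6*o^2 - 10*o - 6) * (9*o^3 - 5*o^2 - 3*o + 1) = -54*o^5 - 60*o^4 + 14*o^3 + 54*o^2 + 8*o - 6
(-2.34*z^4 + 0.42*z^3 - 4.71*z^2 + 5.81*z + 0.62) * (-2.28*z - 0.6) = 5.3352*z^5 + 0.4464*z^4 + 10.4868*z^3 - 10.4208*z^2 - 4.8996*z - 0.372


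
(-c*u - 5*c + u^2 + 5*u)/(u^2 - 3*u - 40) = (-c + u)/(u - 8)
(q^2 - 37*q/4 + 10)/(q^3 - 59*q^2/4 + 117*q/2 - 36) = (4*q - 5)/(4*q^2 - 27*q + 18)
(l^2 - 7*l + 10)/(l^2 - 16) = (l^2 - 7*l + 10)/(l^2 - 16)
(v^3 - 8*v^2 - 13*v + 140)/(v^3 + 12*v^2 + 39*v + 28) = (v^2 - 12*v + 35)/(v^2 + 8*v + 7)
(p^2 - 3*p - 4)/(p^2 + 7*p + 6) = (p - 4)/(p + 6)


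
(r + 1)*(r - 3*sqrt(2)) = r^2 - 3*sqrt(2)*r + r - 3*sqrt(2)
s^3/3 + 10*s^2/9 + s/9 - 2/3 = (s/3 + 1/3)*(s - 2/3)*(s + 3)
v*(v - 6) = v^2 - 6*v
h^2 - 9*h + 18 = (h - 6)*(h - 3)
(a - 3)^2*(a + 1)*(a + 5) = a^4 - 22*a^2 + 24*a + 45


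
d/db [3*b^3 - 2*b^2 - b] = 9*b^2 - 4*b - 1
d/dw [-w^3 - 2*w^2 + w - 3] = -3*w^2 - 4*w + 1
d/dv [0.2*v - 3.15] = 0.200000000000000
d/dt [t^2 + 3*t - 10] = 2*t + 3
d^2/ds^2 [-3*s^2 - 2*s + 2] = -6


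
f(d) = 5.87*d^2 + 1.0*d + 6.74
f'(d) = 11.74*d + 1.0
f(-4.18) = 105.12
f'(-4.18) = -48.07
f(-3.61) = 79.63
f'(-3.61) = -41.38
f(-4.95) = 145.62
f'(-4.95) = -57.11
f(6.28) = 244.52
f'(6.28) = 74.73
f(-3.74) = 85.11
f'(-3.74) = -42.91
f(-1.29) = 15.22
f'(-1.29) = -14.14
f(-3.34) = 68.88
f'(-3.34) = -38.21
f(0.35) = 7.81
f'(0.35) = 5.11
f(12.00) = 864.02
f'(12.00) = 141.88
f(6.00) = 224.06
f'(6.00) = 71.44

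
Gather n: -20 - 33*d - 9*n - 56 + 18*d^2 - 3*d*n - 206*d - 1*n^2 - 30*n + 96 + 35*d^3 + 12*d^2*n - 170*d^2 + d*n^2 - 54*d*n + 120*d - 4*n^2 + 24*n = 35*d^3 - 152*d^2 - 119*d + n^2*(d - 5) + n*(12*d^2 - 57*d - 15) + 20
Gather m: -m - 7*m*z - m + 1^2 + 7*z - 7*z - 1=m*(-7*z - 2)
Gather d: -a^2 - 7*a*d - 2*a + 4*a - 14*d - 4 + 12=-a^2 + 2*a + d*(-7*a - 14) + 8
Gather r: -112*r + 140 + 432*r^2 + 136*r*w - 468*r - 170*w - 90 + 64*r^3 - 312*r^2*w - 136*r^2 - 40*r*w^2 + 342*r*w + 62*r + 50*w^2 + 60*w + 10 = 64*r^3 + r^2*(296 - 312*w) + r*(-40*w^2 + 478*w - 518) + 50*w^2 - 110*w + 60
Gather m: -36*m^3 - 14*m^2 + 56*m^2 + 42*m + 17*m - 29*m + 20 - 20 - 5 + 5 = -36*m^3 + 42*m^2 + 30*m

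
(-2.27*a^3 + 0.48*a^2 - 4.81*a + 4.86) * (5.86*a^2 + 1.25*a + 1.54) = -13.3022*a^5 - 0.0246999999999997*a^4 - 31.0824*a^3 + 23.2063*a^2 - 1.3324*a + 7.4844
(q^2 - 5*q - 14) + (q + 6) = q^2 - 4*q - 8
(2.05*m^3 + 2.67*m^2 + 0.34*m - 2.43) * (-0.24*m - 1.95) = -0.492*m^4 - 4.6383*m^3 - 5.2881*m^2 - 0.0798*m + 4.7385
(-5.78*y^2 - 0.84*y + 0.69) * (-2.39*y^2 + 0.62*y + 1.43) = 13.8142*y^4 - 1.576*y^3 - 10.4353*y^2 - 0.7734*y + 0.9867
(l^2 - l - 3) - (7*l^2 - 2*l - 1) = -6*l^2 + l - 2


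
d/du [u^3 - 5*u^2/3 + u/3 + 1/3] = 3*u^2 - 10*u/3 + 1/3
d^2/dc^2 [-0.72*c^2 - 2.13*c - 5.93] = -1.44000000000000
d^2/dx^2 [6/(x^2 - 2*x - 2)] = 12*(x^2 - 2*x - 4*(x - 1)^2 - 2)/(-x^2 + 2*x + 2)^3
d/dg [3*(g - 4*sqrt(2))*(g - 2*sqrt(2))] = 6*g - 18*sqrt(2)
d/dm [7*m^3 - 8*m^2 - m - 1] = 21*m^2 - 16*m - 1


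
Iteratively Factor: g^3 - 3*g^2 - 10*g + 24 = (g - 2)*(g^2 - g - 12) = (g - 2)*(g + 3)*(g - 4)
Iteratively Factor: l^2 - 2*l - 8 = (l + 2)*(l - 4)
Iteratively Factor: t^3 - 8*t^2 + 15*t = (t - 3)*(t^2 - 5*t) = t*(t - 3)*(t - 5)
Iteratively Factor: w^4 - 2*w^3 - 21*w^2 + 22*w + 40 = (w + 4)*(w^3 - 6*w^2 + 3*w + 10) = (w + 1)*(w + 4)*(w^2 - 7*w + 10) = (w - 5)*(w + 1)*(w + 4)*(w - 2)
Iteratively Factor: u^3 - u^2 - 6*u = (u + 2)*(u^2 - 3*u) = (u - 3)*(u + 2)*(u)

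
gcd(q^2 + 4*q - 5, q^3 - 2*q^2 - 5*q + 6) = q - 1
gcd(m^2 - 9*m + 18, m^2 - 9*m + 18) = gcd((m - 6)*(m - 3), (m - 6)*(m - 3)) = m^2 - 9*m + 18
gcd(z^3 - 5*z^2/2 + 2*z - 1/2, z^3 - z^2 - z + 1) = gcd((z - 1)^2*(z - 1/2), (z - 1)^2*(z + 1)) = z^2 - 2*z + 1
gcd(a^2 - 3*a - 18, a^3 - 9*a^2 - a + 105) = a + 3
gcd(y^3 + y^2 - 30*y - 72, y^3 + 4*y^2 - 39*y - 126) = y^2 - 3*y - 18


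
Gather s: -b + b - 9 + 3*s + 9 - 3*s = 0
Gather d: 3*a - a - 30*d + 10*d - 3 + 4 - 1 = 2*a - 20*d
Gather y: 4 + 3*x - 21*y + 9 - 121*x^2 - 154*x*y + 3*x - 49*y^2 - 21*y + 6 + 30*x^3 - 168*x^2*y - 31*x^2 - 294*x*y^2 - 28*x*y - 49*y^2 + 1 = 30*x^3 - 152*x^2 + 6*x + y^2*(-294*x - 98) + y*(-168*x^2 - 182*x - 42) + 20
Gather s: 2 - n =2 - n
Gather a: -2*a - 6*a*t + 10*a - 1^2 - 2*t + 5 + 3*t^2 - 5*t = a*(8 - 6*t) + 3*t^2 - 7*t + 4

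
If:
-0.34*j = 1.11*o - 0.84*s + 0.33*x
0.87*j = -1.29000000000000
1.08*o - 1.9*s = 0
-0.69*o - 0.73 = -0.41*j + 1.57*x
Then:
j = -1.48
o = 1.61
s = 0.92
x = -1.56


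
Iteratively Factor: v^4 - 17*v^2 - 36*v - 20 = (v - 5)*(v^3 + 5*v^2 + 8*v + 4) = (v - 5)*(v + 2)*(v^2 + 3*v + 2) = (v - 5)*(v + 1)*(v + 2)*(v + 2)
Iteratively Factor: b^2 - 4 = (b - 2)*(b + 2)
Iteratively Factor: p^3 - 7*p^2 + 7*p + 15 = (p - 5)*(p^2 - 2*p - 3) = (p - 5)*(p - 3)*(p + 1)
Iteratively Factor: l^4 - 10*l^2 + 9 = (l + 3)*(l^3 - 3*l^2 - l + 3) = (l - 1)*(l + 3)*(l^2 - 2*l - 3) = (l - 3)*(l - 1)*(l + 3)*(l + 1)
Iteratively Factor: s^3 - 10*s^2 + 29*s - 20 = (s - 4)*(s^2 - 6*s + 5) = (s - 4)*(s - 1)*(s - 5)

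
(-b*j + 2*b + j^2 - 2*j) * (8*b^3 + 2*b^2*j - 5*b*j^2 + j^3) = -8*b^4*j + 16*b^4 + 6*b^3*j^2 - 12*b^3*j + 7*b^2*j^3 - 14*b^2*j^2 - 6*b*j^4 + 12*b*j^3 + j^5 - 2*j^4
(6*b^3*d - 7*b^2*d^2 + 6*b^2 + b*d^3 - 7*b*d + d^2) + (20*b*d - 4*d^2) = 6*b^3*d - 7*b^2*d^2 + 6*b^2 + b*d^3 + 13*b*d - 3*d^2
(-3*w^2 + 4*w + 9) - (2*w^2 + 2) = -5*w^2 + 4*w + 7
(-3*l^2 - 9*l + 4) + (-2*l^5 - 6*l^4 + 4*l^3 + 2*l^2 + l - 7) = -2*l^5 - 6*l^4 + 4*l^3 - l^2 - 8*l - 3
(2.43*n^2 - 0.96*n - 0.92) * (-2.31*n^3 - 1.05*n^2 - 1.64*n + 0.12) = -5.6133*n^5 - 0.3339*n^4 - 0.852*n^3 + 2.832*n^2 + 1.3936*n - 0.1104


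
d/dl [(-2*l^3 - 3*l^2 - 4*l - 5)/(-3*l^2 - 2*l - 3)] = 2*(3*l^4 + 4*l^3 + 6*l^2 - 6*l + 1)/(9*l^4 + 12*l^3 + 22*l^2 + 12*l + 9)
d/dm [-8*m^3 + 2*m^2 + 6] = 4*m*(1 - 6*m)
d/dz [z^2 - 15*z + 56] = 2*z - 15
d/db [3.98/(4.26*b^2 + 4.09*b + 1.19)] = (-33.9096*b - 16.2782)/(4.26*b^2 + 4.09*b + 1.19)^2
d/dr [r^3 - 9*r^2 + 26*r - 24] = 3*r^2 - 18*r + 26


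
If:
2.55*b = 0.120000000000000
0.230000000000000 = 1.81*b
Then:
No Solution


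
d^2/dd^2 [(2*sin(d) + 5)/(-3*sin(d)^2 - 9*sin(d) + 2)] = (18*sin(d)^5 + 126*sin(d)^4 + 441*sin(d)^3 + 291*sin(d)^2 - 784*sin(d) - 942)/(3*sin(d)^2 + 9*sin(d) - 2)^3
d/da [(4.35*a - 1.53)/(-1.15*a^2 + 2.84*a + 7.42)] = (5.0025*a^2 - 3.519*a + 36.6222)/(1.3225*a^4 - 6.532*a^3 - 9.0004*a^2 + 42.1456*a + 55.0564)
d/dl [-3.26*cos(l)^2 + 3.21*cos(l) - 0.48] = (6.52*cos(l) - 3.21)*sin(l)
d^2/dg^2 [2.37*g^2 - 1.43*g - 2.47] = 4.74000000000000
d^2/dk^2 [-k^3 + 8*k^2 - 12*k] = 16 - 6*k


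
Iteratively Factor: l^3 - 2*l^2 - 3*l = (l + 1)*(l^2 - 3*l) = l*(l + 1)*(l - 3)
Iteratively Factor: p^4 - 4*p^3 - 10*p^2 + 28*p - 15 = (p - 5)*(p^3 + p^2 - 5*p + 3) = (p - 5)*(p + 3)*(p^2 - 2*p + 1) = (p - 5)*(p - 1)*(p + 3)*(p - 1)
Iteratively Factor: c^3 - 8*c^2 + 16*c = (c)*(c^2 - 8*c + 16) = c*(c - 4)*(c - 4)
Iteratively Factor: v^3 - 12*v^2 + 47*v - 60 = (v - 4)*(v^2 - 8*v + 15) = (v - 5)*(v - 4)*(v - 3)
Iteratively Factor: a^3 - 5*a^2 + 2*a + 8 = (a - 2)*(a^2 - 3*a - 4) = (a - 2)*(a + 1)*(a - 4)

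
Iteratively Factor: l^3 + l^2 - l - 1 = (l - 1)*(l^2 + 2*l + 1) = (l - 1)*(l + 1)*(l + 1)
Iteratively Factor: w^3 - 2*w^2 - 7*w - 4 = (w - 4)*(w^2 + 2*w + 1) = (w - 4)*(w + 1)*(w + 1)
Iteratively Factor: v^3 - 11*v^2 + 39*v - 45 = (v - 5)*(v^2 - 6*v + 9) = (v - 5)*(v - 3)*(v - 3)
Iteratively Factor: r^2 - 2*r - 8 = (r + 2)*(r - 4)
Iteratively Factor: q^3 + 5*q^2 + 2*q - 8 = (q - 1)*(q^2 + 6*q + 8) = (q - 1)*(q + 4)*(q + 2)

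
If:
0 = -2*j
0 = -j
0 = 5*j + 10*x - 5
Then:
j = 0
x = 1/2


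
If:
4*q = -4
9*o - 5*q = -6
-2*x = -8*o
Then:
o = -11/9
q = -1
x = -44/9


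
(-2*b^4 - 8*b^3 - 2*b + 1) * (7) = -14*b^4 - 56*b^3 - 14*b + 7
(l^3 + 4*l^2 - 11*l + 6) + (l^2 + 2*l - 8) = l^3 + 5*l^2 - 9*l - 2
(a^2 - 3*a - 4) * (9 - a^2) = -a^4 + 3*a^3 + 13*a^2 - 27*a - 36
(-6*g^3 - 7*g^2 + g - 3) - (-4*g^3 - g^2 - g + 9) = -2*g^3 - 6*g^2 + 2*g - 12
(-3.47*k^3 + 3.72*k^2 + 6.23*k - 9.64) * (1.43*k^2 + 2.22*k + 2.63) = -4.9621*k^5 - 2.3838*k^4 + 8.0412*k^3 + 9.829*k^2 - 5.0159*k - 25.3532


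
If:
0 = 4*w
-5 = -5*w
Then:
No Solution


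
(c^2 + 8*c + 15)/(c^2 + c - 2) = (c^2 + 8*c + 15)/(c^2 + c - 2)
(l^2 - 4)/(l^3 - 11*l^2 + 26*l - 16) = (l + 2)/(l^2 - 9*l + 8)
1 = 1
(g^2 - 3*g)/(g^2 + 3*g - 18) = g/(g + 6)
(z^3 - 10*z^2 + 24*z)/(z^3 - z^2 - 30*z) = (z - 4)/(z + 5)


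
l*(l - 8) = l^2 - 8*l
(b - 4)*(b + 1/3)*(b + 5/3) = b^3 - 2*b^2 - 67*b/9 - 20/9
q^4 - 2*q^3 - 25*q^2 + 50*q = q*(q - 5)*(q - 2)*(q + 5)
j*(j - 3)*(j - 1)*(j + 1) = j^4 - 3*j^3 - j^2 + 3*j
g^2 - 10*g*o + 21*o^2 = (g - 7*o)*(g - 3*o)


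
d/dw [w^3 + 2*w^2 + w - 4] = 3*w^2 + 4*w + 1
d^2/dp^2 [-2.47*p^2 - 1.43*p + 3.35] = -4.94000000000000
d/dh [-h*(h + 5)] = -2*h - 5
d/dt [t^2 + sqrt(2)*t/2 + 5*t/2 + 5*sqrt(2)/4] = 2*t + sqrt(2)/2 + 5/2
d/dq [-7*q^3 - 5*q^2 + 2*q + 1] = -21*q^2 - 10*q + 2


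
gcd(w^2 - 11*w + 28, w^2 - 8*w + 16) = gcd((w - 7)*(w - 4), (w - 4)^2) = w - 4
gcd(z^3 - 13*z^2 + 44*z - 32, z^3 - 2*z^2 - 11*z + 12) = z^2 - 5*z + 4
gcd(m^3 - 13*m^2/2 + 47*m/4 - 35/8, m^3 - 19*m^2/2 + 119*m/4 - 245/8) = m^2 - 6*m + 35/4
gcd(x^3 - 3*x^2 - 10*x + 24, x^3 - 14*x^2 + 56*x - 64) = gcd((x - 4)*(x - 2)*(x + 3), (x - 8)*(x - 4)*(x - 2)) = x^2 - 6*x + 8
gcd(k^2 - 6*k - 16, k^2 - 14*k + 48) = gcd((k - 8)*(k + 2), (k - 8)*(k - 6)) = k - 8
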